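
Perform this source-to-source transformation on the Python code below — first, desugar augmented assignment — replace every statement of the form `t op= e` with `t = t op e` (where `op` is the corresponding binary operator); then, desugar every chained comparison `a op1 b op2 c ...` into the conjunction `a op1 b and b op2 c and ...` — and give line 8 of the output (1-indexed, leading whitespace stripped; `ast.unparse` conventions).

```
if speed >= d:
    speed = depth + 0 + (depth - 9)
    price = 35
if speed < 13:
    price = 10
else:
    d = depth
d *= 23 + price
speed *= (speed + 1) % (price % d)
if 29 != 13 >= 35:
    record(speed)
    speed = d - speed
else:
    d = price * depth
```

d = d * (23 + price)

Transformed code:
if speed >= d:
    speed = depth + 0 + (depth - 9)
    price = 35
if speed < 13:
    price = 10
else:
    d = depth
d = d * (23 + price)
speed = speed * ((speed + 1) % (price % d))
if 29 != 13 and 13 >= 35:
    record(speed)
    speed = d - speed
else:
    d = price * depth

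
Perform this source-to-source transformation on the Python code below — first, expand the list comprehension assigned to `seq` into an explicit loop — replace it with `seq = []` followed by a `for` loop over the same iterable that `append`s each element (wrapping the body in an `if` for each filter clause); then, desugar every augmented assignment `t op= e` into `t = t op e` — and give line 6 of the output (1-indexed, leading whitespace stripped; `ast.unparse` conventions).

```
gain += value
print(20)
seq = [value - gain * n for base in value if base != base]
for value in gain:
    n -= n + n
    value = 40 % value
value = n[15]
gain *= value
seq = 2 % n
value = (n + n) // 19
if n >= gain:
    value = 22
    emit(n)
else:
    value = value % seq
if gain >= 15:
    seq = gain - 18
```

Transformed code:
gain = gain + value
print(20)
seq = []
for base in value:
    if base != base:
        seq.append(value - gain * n)
for value in gain:
    n = n - (n + n)
    value = 40 % value
value = n[15]
gain = gain * value
seq = 2 % n
value = (n + n) // 19
if n >= gain:
    value = 22
    emit(n)
else:
    value = value % seq
if gain >= 15:
    seq = gain - 18

seq.append(value - gain * n)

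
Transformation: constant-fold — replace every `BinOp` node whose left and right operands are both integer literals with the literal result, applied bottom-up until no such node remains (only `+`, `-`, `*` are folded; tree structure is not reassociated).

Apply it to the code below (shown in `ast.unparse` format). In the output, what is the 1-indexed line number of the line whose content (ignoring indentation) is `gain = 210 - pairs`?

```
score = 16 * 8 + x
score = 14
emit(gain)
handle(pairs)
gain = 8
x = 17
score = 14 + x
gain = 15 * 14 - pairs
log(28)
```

Transformed code:
score = 128 + x
score = 14
emit(gain)
handle(pairs)
gain = 8
x = 17
score = 14 + x
gain = 210 - pairs
log(28)

8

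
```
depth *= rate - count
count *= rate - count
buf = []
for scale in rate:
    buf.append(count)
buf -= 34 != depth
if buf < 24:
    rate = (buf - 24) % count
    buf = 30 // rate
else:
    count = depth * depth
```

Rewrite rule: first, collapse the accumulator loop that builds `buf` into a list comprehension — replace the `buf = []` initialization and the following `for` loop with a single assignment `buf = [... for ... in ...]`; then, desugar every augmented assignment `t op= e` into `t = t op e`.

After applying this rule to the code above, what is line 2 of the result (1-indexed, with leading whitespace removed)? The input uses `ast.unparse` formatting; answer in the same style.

count = count * (rate - count)

Transformed code:
depth = depth * (rate - count)
count = count * (rate - count)
buf = [count for scale in rate]
buf = buf - (34 != depth)
if buf < 24:
    rate = (buf - 24) % count
    buf = 30 // rate
else:
    count = depth * depth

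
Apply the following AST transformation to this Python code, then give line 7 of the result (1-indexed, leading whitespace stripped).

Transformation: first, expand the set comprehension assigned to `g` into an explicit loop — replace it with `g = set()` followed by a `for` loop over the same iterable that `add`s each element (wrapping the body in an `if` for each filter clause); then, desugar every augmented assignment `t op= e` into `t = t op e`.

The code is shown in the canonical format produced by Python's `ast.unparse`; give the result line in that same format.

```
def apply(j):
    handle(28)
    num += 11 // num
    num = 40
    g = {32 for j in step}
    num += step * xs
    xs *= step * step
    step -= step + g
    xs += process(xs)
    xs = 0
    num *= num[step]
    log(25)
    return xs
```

g.add(32)

Transformed code:
def apply(j):
    handle(28)
    num = num + 11 // num
    num = 40
    g = set()
    for j in step:
        g.add(32)
    num = num + step * xs
    xs = xs * (step * step)
    step = step - (step + g)
    xs = xs + process(xs)
    xs = 0
    num = num * num[step]
    log(25)
    return xs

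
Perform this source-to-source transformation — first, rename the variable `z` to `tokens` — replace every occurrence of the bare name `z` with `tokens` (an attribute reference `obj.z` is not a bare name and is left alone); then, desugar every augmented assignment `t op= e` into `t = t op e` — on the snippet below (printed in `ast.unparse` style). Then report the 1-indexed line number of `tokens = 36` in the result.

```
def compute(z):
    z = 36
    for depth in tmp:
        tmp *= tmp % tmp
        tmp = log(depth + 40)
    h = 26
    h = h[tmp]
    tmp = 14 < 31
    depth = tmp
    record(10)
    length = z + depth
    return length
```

Transformed code:
def compute(tokens):
    tokens = 36
    for depth in tmp:
        tmp = tmp * (tmp % tmp)
        tmp = log(depth + 40)
    h = 26
    h = h[tmp]
    tmp = 14 < 31
    depth = tmp
    record(10)
    length = tokens + depth
    return length

2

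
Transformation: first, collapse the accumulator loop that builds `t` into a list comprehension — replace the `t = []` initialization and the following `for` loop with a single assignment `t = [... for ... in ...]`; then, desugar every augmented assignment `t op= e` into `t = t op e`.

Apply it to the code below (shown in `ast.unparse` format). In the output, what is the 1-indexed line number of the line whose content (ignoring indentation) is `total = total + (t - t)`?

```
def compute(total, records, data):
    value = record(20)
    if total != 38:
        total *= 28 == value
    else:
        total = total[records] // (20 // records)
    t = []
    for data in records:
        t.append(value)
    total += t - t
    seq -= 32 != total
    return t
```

8

Transformed code:
def compute(total, records, data):
    value = record(20)
    if total != 38:
        total = total * (28 == value)
    else:
        total = total[records] // (20 // records)
    t = [value for data in records]
    total = total + (t - t)
    seq = seq - (32 != total)
    return t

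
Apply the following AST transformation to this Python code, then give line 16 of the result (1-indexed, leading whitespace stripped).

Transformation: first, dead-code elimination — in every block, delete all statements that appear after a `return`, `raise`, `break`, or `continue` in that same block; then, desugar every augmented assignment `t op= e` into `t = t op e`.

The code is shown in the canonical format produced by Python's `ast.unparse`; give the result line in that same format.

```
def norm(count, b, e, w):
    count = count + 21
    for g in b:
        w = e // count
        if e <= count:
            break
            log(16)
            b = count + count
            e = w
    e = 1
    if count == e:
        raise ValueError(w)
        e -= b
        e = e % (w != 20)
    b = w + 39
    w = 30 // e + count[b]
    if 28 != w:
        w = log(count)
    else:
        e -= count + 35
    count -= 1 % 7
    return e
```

count = count - 1 % 7

Transformed code:
def norm(count, b, e, w):
    count = count + 21
    for g in b:
        w = e // count
        if e <= count:
            break
    e = 1
    if count == e:
        raise ValueError(w)
    b = w + 39
    w = 30 // e + count[b]
    if 28 != w:
        w = log(count)
    else:
        e = e - (count + 35)
    count = count - 1 % 7
    return e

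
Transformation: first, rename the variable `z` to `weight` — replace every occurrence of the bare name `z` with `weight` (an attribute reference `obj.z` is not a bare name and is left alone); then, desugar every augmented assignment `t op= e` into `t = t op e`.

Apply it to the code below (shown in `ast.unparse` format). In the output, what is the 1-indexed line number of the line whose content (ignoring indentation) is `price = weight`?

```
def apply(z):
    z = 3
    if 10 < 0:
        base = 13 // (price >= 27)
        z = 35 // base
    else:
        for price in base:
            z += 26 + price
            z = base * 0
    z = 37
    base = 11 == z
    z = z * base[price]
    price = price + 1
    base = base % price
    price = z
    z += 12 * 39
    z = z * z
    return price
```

15

Transformed code:
def apply(weight):
    weight = 3
    if 10 < 0:
        base = 13 // (price >= 27)
        weight = 35 // base
    else:
        for price in base:
            weight = weight + (26 + price)
            weight = base * 0
    weight = 37
    base = 11 == weight
    weight = weight * base[price]
    price = price + 1
    base = base % price
    price = weight
    weight = weight + 12 * 39
    weight = weight * weight
    return price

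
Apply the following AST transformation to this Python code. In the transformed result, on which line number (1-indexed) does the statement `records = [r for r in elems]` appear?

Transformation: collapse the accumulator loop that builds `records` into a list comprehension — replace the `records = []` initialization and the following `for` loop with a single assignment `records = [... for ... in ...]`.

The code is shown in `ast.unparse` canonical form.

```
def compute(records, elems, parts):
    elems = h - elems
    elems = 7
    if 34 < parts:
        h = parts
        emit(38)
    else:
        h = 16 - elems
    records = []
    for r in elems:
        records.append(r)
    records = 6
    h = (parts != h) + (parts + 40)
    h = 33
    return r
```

9

Transformed code:
def compute(records, elems, parts):
    elems = h - elems
    elems = 7
    if 34 < parts:
        h = parts
        emit(38)
    else:
        h = 16 - elems
    records = [r for r in elems]
    records = 6
    h = (parts != h) + (parts + 40)
    h = 33
    return r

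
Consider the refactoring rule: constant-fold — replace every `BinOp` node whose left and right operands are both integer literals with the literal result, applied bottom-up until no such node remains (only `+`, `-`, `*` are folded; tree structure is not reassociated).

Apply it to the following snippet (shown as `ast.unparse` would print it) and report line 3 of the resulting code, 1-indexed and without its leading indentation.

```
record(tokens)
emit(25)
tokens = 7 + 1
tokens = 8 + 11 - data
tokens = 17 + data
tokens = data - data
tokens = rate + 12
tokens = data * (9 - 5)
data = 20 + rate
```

tokens = 8

Transformed code:
record(tokens)
emit(25)
tokens = 8
tokens = 19 - data
tokens = 17 + data
tokens = data - data
tokens = rate + 12
tokens = data * 4
data = 20 + rate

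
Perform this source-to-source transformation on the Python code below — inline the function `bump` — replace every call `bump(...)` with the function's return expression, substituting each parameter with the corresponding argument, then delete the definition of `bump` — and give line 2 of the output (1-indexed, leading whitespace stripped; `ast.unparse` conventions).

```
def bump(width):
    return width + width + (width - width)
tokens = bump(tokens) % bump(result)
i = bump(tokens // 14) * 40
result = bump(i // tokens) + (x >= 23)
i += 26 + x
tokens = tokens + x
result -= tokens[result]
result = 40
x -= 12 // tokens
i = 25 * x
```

i = (tokens // 14 + tokens // 14 + (tokens // 14 - tokens // 14)) * 40

Transformed code:
tokens = (tokens + tokens + (tokens - tokens)) % (result + result + (result - result))
i = (tokens // 14 + tokens // 14 + (tokens // 14 - tokens // 14)) * 40
result = i // tokens + i // tokens + (i // tokens - i // tokens) + (x >= 23)
i += 26 + x
tokens = tokens + x
result -= tokens[result]
result = 40
x -= 12 // tokens
i = 25 * x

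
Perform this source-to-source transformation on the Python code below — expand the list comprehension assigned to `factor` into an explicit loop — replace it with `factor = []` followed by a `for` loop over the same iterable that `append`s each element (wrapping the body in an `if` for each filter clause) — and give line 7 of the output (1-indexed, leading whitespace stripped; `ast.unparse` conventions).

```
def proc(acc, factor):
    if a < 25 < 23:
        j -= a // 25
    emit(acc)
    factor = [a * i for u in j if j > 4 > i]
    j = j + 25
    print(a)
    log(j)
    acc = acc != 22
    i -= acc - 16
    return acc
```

if j > 4 > i:

Transformed code:
def proc(acc, factor):
    if a < 25 < 23:
        j -= a // 25
    emit(acc)
    factor = []
    for u in j:
        if j > 4 > i:
            factor.append(a * i)
    j = j + 25
    print(a)
    log(j)
    acc = acc != 22
    i -= acc - 16
    return acc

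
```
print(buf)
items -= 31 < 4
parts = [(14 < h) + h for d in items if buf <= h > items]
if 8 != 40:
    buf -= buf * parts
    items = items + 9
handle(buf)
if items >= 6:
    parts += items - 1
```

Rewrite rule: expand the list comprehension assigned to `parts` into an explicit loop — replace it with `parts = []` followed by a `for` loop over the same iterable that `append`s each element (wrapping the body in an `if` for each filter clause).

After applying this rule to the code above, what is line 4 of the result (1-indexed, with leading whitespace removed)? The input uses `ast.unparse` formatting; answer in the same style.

Transformed code:
print(buf)
items -= 31 < 4
parts = []
for d in items:
    if buf <= h > items:
        parts.append((14 < h) + h)
if 8 != 40:
    buf -= buf * parts
    items = items + 9
handle(buf)
if items >= 6:
    parts += items - 1

for d in items:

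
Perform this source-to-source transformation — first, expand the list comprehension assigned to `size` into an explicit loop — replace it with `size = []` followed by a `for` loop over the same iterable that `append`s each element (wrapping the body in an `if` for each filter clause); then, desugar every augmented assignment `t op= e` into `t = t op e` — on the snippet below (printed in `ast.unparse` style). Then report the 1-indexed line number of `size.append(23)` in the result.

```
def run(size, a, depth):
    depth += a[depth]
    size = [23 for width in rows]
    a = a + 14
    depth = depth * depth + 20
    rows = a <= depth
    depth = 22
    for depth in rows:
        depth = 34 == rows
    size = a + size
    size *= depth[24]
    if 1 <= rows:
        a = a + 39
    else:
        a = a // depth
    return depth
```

5

Transformed code:
def run(size, a, depth):
    depth = depth + a[depth]
    size = []
    for width in rows:
        size.append(23)
    a = a + 14
    depth = depth * depth + 20
    rows = a <= depth
    depth = 22
    for depth in rows:
        depth = 34 == rows
    size = a + size
    size = size * depth[24]
    if 1 <= rows:
        a = a + 39
    else:
        a = a // depth
    return depth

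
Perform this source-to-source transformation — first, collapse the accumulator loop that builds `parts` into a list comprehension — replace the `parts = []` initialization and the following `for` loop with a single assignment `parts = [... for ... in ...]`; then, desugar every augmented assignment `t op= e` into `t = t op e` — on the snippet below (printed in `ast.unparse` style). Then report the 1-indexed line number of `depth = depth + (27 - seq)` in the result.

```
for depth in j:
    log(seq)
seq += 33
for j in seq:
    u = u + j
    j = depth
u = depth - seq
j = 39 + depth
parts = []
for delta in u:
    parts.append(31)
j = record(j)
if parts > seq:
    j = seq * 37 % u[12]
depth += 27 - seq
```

Transformed code:
for depth in j:
    log(seq)
seq = seq + 33
for j in seq:
    u = u + j
    j = depth
u = depth - seq
j = 39 + depth
parts = [31 for delta in u]
j = record(j)
if parts > seq:
    j = seq * 37 % u[12]
depth = depth + (27 - seq)

13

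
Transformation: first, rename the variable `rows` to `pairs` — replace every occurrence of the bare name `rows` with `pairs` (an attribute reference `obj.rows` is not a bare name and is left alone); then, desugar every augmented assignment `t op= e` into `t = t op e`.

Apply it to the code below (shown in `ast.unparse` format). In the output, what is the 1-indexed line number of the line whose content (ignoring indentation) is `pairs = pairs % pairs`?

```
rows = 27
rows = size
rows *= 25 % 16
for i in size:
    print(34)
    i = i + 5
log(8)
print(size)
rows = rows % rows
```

Transformed code:
pairs = 27
pairs = size
pairs = pairs * (25 % 16)
for i in size:
    print(34)
    i = i + 5
log(8)
print(size)
pairs = pairs % pairs

9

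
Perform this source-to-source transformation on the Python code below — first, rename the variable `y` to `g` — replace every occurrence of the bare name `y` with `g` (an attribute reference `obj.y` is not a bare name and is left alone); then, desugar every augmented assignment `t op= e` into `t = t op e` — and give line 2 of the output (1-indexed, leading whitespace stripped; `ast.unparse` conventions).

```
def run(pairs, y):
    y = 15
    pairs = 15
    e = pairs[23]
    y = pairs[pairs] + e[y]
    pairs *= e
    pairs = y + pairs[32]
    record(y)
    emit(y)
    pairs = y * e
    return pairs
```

g = 15

Transformed code:
def run(pairs, g):
    g = 15
    pairs = 15
    e = pairs[23]
    g = pairs[pairs] + e[g]
    pairs = pairs * e
    pairs = g + pairs[32]
    record(g)
    emit(g)
    pairs = g * e
    return pairs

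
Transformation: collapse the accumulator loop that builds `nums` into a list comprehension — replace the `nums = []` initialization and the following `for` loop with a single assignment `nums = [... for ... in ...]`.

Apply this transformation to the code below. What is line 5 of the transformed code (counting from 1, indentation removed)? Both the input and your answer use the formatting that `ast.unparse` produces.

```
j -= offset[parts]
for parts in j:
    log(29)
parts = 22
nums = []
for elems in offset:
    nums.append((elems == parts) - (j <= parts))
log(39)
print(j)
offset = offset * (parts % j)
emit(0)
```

nums = [(elems == parts) - (j <= parts) for elems in offset]

Transformed code:
j -= offset[parts]
for parts in j:
    log(29)
parts = 22
nums = [(elems == parts) - (j <= parts) for elems in offset]
log(39)
print(j)
offset = offset * (parts % j)
emit(0)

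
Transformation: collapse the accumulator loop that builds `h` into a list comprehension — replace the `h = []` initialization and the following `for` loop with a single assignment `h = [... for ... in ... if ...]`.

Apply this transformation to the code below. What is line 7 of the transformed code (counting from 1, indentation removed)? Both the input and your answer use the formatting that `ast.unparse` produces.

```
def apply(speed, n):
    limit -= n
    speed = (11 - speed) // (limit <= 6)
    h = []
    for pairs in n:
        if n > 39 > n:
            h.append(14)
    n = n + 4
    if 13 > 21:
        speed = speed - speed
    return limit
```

speed = speed - speed

Transformed code:
def apply(speed, n):
    limit -= n
    speed = (11 - speed) // (limit <= 6)
    h = [14 for pairs in n if n > 39 > n]
    n = n + 4
    if 13 > 21:
        speed = speed - speed
    return limit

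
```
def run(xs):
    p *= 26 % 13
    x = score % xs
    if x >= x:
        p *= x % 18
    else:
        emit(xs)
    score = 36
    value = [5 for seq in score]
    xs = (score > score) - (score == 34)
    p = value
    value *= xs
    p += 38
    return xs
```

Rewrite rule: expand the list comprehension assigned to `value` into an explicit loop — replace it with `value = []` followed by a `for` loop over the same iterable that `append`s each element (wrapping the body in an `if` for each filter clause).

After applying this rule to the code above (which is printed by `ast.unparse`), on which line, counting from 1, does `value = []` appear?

Transformed code:
def run(xs):
    p *= 26 % 13
    x = score % xs
    if x >= x:
        p *= x % 18
    else:
        emit(xs)
    score = 36
    value = []
    for seq in score:
        value.append(5)
    xs = (score > score) - (score == 34)
    p = value
    value *= xs
    p += 38
    return xs

9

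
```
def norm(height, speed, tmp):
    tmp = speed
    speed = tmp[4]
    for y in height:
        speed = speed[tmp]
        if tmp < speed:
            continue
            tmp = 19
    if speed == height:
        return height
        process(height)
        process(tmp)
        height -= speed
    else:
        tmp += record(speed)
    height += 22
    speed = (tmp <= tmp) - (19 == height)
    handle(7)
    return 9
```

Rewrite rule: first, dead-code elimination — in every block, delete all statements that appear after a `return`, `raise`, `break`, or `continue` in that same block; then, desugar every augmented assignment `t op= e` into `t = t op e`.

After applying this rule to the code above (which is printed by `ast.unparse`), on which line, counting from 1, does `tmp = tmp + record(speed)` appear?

Transformed code:
def norm(height, speed, tmp):
    tmp = speed
    speed = tmp[4]
    for y in height:
        speed = speed[tmp]
        if tmp < speed:
            continue
    if speed == height:
        return height
    else:
        tmp = tmp + record(speed)
    height = height + 22
    speed = (tmp <= tmp) - (19 == height)
    handle(7)
    return 9

11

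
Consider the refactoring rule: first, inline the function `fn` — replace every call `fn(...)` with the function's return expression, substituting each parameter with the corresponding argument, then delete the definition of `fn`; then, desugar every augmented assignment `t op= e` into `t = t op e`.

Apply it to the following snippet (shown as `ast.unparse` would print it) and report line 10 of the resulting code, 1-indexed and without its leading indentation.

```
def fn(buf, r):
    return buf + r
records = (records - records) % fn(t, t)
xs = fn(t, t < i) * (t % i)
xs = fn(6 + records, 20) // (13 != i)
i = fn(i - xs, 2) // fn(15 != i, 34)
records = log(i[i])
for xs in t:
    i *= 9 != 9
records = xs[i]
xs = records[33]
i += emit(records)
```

Transformed code:
records = (records - records) % (t + t)
xs = (t + (t < i)) * (t % i)
xs = (6 + records + 20) // (13 != i)
i = (i - xs + 2) // ((15 != i) + 34)
records = log(i[i])
for xs in t:
    i = i * (9 != 9)
records = xs[i]
xs = records[33]
i = i + emit(records)

i = i + emit(records)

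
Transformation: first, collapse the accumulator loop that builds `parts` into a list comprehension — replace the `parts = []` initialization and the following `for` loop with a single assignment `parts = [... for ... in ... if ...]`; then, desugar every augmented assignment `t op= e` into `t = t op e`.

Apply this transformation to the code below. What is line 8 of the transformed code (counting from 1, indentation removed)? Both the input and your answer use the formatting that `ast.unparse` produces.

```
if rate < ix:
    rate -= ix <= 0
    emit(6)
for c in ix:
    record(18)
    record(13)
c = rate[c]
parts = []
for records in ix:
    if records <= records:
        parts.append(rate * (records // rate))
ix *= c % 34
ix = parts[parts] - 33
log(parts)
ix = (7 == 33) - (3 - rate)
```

parts = [rate * (records // rate) for records in ix if records <= records]

Transformed code:
if rate < ix:
    rate = rate - (ix <= 0)
    emit(6)
for c in ix:
    record(18)
    record(13)
c = rate[c]
parts = [rate * (records // rate) for records in ix if records <= records]
ix = ix * (c % 34)
ix = parts[parts] - 33
log(parts)
ix = (7 == 33) - (3 - rate)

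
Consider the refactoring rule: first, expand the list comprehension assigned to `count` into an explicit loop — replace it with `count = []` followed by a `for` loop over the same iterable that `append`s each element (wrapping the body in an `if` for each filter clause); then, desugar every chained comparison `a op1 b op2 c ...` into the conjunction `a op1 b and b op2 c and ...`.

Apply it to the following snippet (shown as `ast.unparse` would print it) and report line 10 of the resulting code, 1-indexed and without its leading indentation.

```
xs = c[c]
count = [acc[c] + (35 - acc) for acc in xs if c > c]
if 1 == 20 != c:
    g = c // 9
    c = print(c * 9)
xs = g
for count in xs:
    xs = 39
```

for count in xs:

Transformed code:
xs = c[c]
count = []
for acc in xs:
    if c > c:
        count.append(acc[c] + (35 - acc))
if 1 == 20 and 20 != c:
    g = c // 9
    c = print(c * 9)
xs = g
for count in xs:
    xs = 39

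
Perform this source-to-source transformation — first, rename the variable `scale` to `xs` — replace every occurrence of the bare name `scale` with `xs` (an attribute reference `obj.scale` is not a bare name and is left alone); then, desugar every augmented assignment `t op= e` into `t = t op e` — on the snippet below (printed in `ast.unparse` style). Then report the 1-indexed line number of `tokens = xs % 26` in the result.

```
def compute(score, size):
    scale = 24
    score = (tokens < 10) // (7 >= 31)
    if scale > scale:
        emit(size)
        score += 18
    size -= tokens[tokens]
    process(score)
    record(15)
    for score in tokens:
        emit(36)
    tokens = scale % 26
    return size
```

12

Transformed code:
def compute(score, size):
    xs = 24
    score = (tokens < 10) // (7 >= 31)
    if xs > xs:
        emit(size)
        score = score + 18
    size = size - tokens[tokens]
    process(score)
    record(15)
    for score in tokens:
        emit(36)
    tokens = xs % 26
    return size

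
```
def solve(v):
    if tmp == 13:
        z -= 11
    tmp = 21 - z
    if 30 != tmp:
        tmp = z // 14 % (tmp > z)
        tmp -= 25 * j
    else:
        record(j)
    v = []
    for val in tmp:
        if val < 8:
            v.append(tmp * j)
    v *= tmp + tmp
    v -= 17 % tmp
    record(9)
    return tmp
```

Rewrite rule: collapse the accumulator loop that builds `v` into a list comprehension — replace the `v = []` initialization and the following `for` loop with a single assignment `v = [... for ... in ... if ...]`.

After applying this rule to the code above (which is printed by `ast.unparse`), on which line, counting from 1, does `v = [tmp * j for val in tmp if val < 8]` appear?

Transformed code:
def solve(v):
    if tmp == 13:
        z -= 11
    tmp = 21 - z
    if 30 != tmp:
        tmp = z // 14 % (tmp > z)
        tmp -= 25 * j
    else:
        record(j)
    v = [tmp * j for val in tmp if val < 8]
    v *= tmp + tmp
    v -= 17 % tmp
    record(9)
    return tmp

10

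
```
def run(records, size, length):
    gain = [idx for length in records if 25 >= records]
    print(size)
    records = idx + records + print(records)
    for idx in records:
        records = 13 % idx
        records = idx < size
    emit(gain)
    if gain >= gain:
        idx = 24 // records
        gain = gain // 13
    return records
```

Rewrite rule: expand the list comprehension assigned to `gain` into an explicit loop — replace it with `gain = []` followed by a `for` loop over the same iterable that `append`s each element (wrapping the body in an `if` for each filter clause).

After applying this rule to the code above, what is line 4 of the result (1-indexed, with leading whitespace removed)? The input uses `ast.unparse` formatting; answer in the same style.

if 25 >= records:

Transformed code:
def run(records, size, length):
    gain = []
    for length in records:
        if 25 >= records:
            gain.append(idx)
    print(size)
    records = idx + records + print(records)
    for idx in records:
        records = 13 % idx
        records = idx < size
    emit(gain)
    if gain >= gain:
        idx = 24 // records
        gain = gain // 13
    return records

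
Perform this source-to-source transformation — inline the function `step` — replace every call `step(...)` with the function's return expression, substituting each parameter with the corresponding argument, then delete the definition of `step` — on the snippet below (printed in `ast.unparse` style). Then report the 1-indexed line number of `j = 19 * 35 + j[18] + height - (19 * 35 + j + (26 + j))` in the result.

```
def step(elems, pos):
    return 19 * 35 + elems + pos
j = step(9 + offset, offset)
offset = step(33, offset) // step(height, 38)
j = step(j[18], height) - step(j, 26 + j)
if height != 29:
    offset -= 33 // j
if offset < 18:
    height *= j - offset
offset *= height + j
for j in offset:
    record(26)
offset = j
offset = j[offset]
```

3

Transformed code:
j = 19 * 35 + (9 + offset) + offset
offset = (19 * 35 + 33 + offset) // (19 * 35 + height + 38)
j = 19 * 35 + j[18] + height - (19 * 35 + j + (26 + j))
if height != 29:
    offset -= 33 // j
if offset < 18:
    height *= j - offset
offset *= height + j
for j in offset:
    record(26)
offset = j
offset = j[offset]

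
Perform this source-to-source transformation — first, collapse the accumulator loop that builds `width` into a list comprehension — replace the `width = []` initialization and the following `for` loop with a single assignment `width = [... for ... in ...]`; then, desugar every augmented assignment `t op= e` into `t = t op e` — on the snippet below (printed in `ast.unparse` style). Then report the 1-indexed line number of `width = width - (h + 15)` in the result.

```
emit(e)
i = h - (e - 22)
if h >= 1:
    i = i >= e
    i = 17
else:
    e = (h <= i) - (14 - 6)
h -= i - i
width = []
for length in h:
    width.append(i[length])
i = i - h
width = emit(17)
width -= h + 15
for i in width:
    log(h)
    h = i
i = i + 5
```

12

Transformed code:
emit(e)
i = h - (e - 22)
if h >= 1:
    i = i >= e
    i = 17
else:
    e = (h <= i) - (14 - 6)
h = h - (i - i)
width = [i[length] for length in h]
i = i - h
width = emit(17)
width = width - (h + 15)
for i in width:
    log(h)
    h = i
i = i + 5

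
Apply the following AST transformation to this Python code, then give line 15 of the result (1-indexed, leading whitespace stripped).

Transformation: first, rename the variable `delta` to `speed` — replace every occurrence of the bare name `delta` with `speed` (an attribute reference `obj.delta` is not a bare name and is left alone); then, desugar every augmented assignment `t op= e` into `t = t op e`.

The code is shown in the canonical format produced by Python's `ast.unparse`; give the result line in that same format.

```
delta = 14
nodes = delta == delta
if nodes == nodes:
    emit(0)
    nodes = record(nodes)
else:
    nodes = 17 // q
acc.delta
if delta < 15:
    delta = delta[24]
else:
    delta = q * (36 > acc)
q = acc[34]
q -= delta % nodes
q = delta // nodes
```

Transformed code:
speed = 14
nodes = speed == speed
if nodes == nodes:
    emit(0)
    nodes = record(nodes)
else:
    nodes = 17 // q
acc.delta
if speed < 15:
    speed = speed[24]
else:
    speed = q * (36 > acc)
q = acc[34]
q = q - speed % nodes
q = speed // nodes

q = speed // nodes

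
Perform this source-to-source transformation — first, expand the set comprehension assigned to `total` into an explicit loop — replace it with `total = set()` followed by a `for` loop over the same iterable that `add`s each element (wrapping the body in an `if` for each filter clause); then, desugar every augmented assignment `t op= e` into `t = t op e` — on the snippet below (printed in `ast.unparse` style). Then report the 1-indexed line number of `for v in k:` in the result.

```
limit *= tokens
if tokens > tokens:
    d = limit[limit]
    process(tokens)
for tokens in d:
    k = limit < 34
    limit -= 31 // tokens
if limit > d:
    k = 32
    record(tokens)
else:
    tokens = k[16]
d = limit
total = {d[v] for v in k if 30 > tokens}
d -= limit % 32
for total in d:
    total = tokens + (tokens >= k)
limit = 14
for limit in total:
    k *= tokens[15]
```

Transformed code:
limit = limit * tokens
if tokens > tokens:
    d = limit[limit]
    process(tokens)
for tokens in d:
    k = limit < 34
    limit = limit - 31 // tokens
if limit > d:
    k = 32
    record(tokens)
else:
    tokens = k[16]
d = limit
total = set()
for v in k:
    if 30 > tokens:
        total.add(d[v])
d = d - limit % 32
for total in d:
    total = tokens + (tokens >= k)
limit = 14
for limit in total:
    k = k * tokens[15]

15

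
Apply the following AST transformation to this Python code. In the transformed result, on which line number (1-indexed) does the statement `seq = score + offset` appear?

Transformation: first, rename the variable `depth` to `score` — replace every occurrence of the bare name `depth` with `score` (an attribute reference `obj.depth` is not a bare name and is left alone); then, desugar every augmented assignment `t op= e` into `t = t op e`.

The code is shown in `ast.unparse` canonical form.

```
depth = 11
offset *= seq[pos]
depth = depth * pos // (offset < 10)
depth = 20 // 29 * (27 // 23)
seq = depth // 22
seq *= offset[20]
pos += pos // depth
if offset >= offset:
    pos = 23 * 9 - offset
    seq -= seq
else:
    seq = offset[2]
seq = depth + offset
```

Transformed code:
score = 11
offset = offset * seq[pos]
score = score * pos // (offset < 10)
score = 20 // 29 * (27 // 23)
seq = score // 22
seq = seq * offset[20]
pos = pos + pos // score
if offset >= offset:
    pos = 23 * 9 - offset
    seq = seq - seq
else:
    seq = offset[2]
seq = score + offset

13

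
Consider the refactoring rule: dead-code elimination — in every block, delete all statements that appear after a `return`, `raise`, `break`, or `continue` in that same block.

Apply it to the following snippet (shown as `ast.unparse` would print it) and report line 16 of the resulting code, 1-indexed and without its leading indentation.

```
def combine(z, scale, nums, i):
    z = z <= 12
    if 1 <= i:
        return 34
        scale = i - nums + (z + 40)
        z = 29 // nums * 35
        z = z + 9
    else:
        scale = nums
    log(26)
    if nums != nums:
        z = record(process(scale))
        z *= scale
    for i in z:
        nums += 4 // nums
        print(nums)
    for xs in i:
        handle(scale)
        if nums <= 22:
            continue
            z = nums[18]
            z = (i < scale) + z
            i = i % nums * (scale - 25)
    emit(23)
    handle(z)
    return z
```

if nums <= 22:

Transformed code:
def combine(z, scale, nums, i):
    z = z <= 12
    if 1 <= i:
        return 34
    else:
        scale = nums
    log(26)
    if nums != nums:
        z = record(process(scale))
        z *= scale
    for i in z:
        nums += 4 // nums
        print(nums)
    for xs in i:
        handle(scale)
        if nums <= 22:
            continue
    emit(23)
    handle(z)
    return z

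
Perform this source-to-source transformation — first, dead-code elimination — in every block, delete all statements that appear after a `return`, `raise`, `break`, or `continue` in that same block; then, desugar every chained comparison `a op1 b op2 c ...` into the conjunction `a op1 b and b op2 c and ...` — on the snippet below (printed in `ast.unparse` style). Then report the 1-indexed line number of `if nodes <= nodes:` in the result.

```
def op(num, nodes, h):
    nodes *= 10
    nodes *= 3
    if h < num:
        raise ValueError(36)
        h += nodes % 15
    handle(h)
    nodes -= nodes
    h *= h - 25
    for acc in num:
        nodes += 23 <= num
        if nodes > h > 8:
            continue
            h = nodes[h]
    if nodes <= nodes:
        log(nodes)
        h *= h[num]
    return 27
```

13

Transformed code:
def op(num, nodes, h):
    nodes *= 10
    nodes *= 3
    if h < num:
        raise ValueError(36)
    handle(h)
    nodes -= nodes
    h *= h - 25
    for acc in num:
        nodes += 23 <= num
        if nodes > h and h > 8:
            continue
    if nodes <= nodes:
        log(nodes)
        h *= h[num]
    return 27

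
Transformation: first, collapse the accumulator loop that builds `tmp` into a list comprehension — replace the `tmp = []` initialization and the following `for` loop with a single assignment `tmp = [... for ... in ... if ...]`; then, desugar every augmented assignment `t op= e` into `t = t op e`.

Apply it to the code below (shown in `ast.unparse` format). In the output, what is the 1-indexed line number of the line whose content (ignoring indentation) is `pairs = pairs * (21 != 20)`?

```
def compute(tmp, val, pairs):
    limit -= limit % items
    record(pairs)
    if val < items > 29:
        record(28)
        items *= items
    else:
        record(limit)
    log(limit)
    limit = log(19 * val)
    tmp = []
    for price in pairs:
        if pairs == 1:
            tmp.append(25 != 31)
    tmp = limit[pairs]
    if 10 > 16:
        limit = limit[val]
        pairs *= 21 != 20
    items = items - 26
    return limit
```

Transformed code:
def compute(tmp, val, pairs):
    limit = limit - limit % items
    record(pairs)
    if val < items > 29:
        record(28)
        items = items * items
    else:
        record(limit)
    log(limit)
    limit = log(19 * val)
    tmp = [25 != 31 for price in pairs if pairs == 1]
    tmp = limit[pairs]
    if 10 > 16:
        limit = limit[val]
        pairs = pairs * (21 != 20)
    items = items - 26
    return limit

15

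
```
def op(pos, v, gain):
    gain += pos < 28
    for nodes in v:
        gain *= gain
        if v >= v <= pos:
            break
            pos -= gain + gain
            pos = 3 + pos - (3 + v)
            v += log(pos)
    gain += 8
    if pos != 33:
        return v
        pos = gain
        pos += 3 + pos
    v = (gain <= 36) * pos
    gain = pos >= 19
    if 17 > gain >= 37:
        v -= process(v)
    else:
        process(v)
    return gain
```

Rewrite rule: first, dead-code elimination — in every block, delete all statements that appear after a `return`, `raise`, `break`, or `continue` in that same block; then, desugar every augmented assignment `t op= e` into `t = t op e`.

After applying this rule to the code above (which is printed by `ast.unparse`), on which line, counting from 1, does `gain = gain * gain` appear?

Transformed code:
def op(pos, v, gain):
    gain = gain + (pos < 28)
    for nodes in v:
        gain = gain * gain
        if v >= v <= pos:
            break
    gain = gain + 8
    if pos != 33:
        return v
    v = (gain <= 36) * pos
    gain = pos >= 19
    if 17 > gain >= 37:
        v = v - process(v)
    else:
        process(v)
    return gain

4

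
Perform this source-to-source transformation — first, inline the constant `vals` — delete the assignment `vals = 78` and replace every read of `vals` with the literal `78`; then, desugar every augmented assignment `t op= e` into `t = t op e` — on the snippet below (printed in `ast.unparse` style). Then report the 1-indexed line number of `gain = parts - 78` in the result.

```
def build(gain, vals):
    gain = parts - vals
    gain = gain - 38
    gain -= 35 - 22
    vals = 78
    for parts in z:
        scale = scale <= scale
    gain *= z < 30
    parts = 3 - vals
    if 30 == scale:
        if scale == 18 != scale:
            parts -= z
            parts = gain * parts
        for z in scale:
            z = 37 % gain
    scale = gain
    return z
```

2

Transformed code:
def build(gain, vals):
    gain = parts - 78
    gain = gain - 38
    gain = gain - (35 - 22)
    for parts in z:
        scale = scale <= scale
    gain = gain * (z < 30)
    parts = 3 - 78
    if 30 == scale:
        if scale == 18 != scale:
            parts = parts - z
            parts = gain * parts
        for z in scale:
            z = 37 % gain
    scale = gain
    return z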